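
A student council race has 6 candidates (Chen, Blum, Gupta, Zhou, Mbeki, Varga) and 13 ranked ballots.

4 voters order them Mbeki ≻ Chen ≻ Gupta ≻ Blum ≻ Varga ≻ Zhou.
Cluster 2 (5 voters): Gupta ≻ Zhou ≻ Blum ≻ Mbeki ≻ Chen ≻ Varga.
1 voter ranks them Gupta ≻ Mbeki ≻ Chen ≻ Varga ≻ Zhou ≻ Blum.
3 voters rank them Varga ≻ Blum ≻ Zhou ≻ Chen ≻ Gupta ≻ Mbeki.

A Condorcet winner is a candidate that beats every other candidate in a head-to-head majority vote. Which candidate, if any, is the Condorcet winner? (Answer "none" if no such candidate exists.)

none

Pairwise majorities:
Chen vs Blum: 5 to 8, Blum.
Chen vs Gupta: 7 to 6, Chen.
Chen vs Zhou: 5 to 8, Zhou.
Chen vs Mbeki: Chen preferred on 3 ballots; Mbeki wins 10–3.
Chen vs Varga: Chen preferred on 4+5+1 = 10 ballots; Chen wins 10–3.
Blum vs Gupta: 3 to 10, Gupta.
Blum vs Zhou: Blum preferred on 4+3 = 7 ballots; Blum wins 7–6.
Blum vs Mbeki: 5+3 = 8 for Blum, 5 for Mbeki — Blum by 8–5.
Blum vs Varga: Blum preferred on 4+5 = 9 ballots; Blum wins 9–4.
Gupta vs Zhou: 10 to 3, Gupta.
Gupta vs Mbeki: 5+1+3 = 9 for Gupta, 4 for Mbeki — Gupta by 9–4.
Gupta vs Varga: Gupta is ranked higher on 4+5+1 = 10 ballots, Varga on 3. Gupta wins 10–3.
Zhou vs Mbeki: 8 to 5, Zhou.
Zhou vs Varga: Zhou preferred on 5 ballots; Varga wins 8–5.
Mbeki vs Varga: Mbeki is ranked higher on 4+5+1 = 10 ballots, Varga on 3. Mbeki wins 10–3.
Each candidate drops at least one matchup (Chen loses to Blum; Blum loses to Gupta; Gupta loses to Chen; Zhou loses to Blum; Mbeki loses to Blum; Varga loses to Chen); the cycle Chen beats Gupta beats Blum beats Chen rules out a Condorcet winner.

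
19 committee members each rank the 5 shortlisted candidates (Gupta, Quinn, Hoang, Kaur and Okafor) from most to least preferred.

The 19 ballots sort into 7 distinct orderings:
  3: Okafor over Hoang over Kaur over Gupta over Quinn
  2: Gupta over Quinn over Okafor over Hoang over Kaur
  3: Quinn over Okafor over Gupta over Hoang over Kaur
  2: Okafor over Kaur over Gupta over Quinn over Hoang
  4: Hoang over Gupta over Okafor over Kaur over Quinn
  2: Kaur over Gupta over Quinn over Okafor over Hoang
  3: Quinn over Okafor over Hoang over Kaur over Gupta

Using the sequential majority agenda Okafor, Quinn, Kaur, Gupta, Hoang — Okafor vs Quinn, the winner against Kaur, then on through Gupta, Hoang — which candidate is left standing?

Round 1: Okafor vs Quinn — 9–10, Quinn advances.
Round 2: Quinn vs Kaur — 8–11, Kaur advances.
Round 3: Kaur vs Gupta — 10–9, Kaur advances.
Round 4: Kaur vs Hoang — 4–15, Hoang advances.
The agenda winner is Hoang.

Hoang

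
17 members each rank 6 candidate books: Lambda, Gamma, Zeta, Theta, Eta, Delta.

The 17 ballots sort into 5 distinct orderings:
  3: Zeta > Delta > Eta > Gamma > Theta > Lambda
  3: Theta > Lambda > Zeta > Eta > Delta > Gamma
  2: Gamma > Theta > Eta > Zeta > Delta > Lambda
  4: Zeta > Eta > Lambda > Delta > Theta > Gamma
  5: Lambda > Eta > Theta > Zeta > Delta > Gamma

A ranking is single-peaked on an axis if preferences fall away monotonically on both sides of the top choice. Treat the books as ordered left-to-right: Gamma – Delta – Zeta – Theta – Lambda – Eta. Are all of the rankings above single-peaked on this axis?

Axis positions: Gamma=1, Delta=2, Zeta=3, Theta=4, Lambda=5, Eta=6.
Faction 1: ranking walks positions 3-2-6-1-4-5; Eta is ranked above Theta even though Theta lies between Eta and the peak Zeta on the axis — preferences dip and rise again. Not single-peaked.
Faction 2 (peak Theta at position 4): ranking walks positions 4-5-3-6-2-1, expanding outward from the peak — single-peaked.
Faction 3: ranking walks positions 1-4-6-3-2-5; Theta is ranked above Delta even though Delta lies between Theta and the peak Gamma on the axis — preferences dip and rise again. Not single-peaked.
Faction 4: ranking walks positions 3-6-5-2-4-1; Eta is ranked above Theta even though Theta lies between Eta and the peak Zeta on the axis — preferences dip and rise again. Not single-peaked.
Faction 5 (peak Lambda at position 5): ranking walks positions 5-6-4-3-2-1, expanding outward from the peak — single-peaked.
Faction 1 violates single-peakedness, so the profile is not single-peaked on this axis.

no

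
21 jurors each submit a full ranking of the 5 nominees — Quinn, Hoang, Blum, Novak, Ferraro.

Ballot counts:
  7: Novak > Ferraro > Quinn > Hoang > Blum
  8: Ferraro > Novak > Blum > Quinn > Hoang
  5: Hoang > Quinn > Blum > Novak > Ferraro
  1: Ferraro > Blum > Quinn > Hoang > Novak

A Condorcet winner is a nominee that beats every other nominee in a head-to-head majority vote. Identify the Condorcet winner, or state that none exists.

Novak

Check each pair by majority over 21 ballots:
Quinn vs Hoang: Quinn is ranked higher on 7+8+1 = 16 ballots, Hoang on 5. Quinn wins 16–5.
Quinn vs Blum: 7+5 = 12 for Quinn, 9 for Blum — Quinn by 12–9.
Quinn vs Novak: Quinn preferred on 5+1 = 6 ballots; Novak wins 15–6.
Quinn vs Ferraro: Quinn is ranked higher on 5 ballots, Ferraro on 16. Ferraro wins 16–5.
Hoang–Blum: Hoang 12–9.
Hoang vs Novak: Hoang preferred on 5+1 = 6 ballots; Novak wins 15–6.
Hoang vs Ferraro: Hoang is ranked higher on 5 ballots, Ferraro on 16. Ferraro wins 16–5.
Blum vs Novak: 5+1 = 6 for Blum, 15 for Novak — Novak by 15–6.
Blum vs Ferraro: Ferraro, 16–5.
Novak vs Ferraro: Novak preferred on 7+5 = 12 ballots; Novak wins 12–9.
Only Novak has no losses; Novak is the Condorcet winner.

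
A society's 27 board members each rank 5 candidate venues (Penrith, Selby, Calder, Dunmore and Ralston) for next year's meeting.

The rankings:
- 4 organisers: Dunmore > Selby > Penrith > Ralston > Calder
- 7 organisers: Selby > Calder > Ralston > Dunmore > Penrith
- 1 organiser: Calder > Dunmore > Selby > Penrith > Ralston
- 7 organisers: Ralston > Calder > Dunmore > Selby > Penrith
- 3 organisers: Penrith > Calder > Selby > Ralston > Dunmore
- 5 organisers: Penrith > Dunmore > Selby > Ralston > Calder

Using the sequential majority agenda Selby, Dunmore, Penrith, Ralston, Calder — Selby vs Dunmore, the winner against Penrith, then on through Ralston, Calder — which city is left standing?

Ralston

Round 1: Selby vs Dunmore — 10–17, Dunmore advances.
Round 2: Dunmore vs Penrith — 19–8, Dunmore advances.
Round 3: Dunmore vs Ralston — 10–17, Ralston advances.
Round 4: Ralston vs Calder — 16–11, Ralston advances.
The agenda winner is Ralston.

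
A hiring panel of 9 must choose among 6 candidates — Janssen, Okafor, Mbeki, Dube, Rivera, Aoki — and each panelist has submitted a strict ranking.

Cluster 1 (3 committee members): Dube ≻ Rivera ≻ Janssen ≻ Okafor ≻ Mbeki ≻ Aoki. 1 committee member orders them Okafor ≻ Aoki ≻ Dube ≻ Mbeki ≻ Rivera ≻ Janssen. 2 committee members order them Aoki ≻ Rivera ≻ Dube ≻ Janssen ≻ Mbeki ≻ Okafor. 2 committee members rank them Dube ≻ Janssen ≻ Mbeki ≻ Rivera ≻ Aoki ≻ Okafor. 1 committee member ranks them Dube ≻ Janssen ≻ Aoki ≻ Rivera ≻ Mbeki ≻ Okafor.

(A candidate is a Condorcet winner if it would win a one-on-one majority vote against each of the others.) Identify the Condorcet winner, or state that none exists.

Check each pair by majority over 9 ballots:
Janssen vs Okafor: Janssen preferred on 3+2+2+1 = 8 ballots; Janssen wins 8–1.
Janssen vs Mbeki: Janssen is ranked higher on 3+2+2+1 = 8 ballots, Mbeki on 1. Janssen wins 8–1.
Janssen vs Dube: Janssen is ranked higher on 0 ballots, Dube on 9. Dube wins 9–0.
Janssen vs Rivera: 2+1 = 3 for Janssen, 6 for Rivera — Rivera by 6–3.
Janssen vs Aoki: 6 to 3, Janssen.
Okafor vs Mbeki: 3+1 = 4 for Okafor, 5 for Mbeki — Mbeki by 5–4.
Okafor vs Dube: Okafor is ranked higher on 1 ballot, Dube on 8. Dube wins 8–1.
Okafor vs Rivera: 1 for Okafor, 8 for Rivera — Rivera by 8–1.
Okafor vs Aoki: 3+1 = 4 for Okafor, 5 for Aoki — Aoki by 5–4.
Mbeki vs Dube: Mbeki is ranked higher on 0 ballots, Dube on 9. Dube wins 9–0.
Mbeki vs Rivera: 3 to 6, Rivera.
Mbeki vs Aoki: 3+2 = 5 for Mbeki, 4 for Aoki — Mbeki by 5–4.
Dube vs Rivera: Dube preferred on 3+1+2+1 = 7 ballots; Dube wins 7–2.
Dube vs Aoki: 6 to 3, Dube.
Rivera vs Aoki: 5 to 4, Rivera.
Dube wins every pairwise contest, so Dube is the Condorcet winner.

Dube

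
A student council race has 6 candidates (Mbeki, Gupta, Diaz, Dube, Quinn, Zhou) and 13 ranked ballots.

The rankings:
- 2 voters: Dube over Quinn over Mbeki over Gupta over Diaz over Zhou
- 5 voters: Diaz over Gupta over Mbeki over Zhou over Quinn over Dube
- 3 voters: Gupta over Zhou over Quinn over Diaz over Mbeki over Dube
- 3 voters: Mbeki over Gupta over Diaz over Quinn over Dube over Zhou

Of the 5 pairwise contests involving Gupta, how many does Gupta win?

Gupta against each rival (13 voters):
Gupta–Mbeki: Gupta 8–5.
Gupta vs Diaz: Gupta, 8–5.
Gupta vs Dube: Gupta wins 11–2.
Gupta–Quinn: Gupta 11–2.
Gupta vs Zhou: Gupta wins 13–0.
Gupta beats Mbeki, Diaz, Dube, Quinn, Zhou — 5 pairwise wins.

5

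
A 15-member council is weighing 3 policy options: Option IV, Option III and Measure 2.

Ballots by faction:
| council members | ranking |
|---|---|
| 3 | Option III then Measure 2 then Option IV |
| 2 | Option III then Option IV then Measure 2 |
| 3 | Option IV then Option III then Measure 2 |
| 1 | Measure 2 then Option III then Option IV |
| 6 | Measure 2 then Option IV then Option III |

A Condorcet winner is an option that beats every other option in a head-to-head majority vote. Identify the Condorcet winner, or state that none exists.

none

Head-to-head results (15 council members):
Option IV vs Option III: Option IV preferred on 3+6 = 9 ballots; Option IV wins 9–6.
Option IV vs Measure 2: Option IV preferred on 2+3 = 5 ballots; Measure 2 wins 10–5.
Option III vs Measure 2: 8 to 7, Option III.
Every option loses at least once (Option IV loses to Measure 2; Option III loses to Option IV; Measure 2 loses to Option III). The majority relation contains the cycle Option IV → Option III → Measure 2 → Option IV, so there is no Condorcet winner.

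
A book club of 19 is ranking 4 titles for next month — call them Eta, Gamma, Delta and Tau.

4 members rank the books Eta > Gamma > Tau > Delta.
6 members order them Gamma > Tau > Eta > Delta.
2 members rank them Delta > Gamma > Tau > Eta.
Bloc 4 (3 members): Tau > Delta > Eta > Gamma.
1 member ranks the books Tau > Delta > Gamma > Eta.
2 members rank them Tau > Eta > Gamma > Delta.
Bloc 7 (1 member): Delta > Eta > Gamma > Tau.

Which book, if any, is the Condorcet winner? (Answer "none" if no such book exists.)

Head-to-head results (19 members):
Eta vs Gamma: 10 to 9, Eta.
Eta vs Delta: 12 to 7, Eta.
Eta vs Tau: 4+1 = 5 for Eta, 14 for Tau — Tau by 14–5.
Gamma vs Delta: Gamma preferred on 4+6+2 = 12 ballots; Gamma wins 12–7.
Gamma vs Tau: Gamma is ranked higher on 4+6+2+1 = 13 ballots, Tau on 6. Gamma wins 13–6.
Delta vs Tau: 3 to 16, Tau.
No book is unbeaten: Eta loses to Tau; Gamma loses to Eta; Delta loses to Eta; Tau loses to Gamma. In particular Eta → Gamma → Tau → Eta is a majority cycle — no Condorcet winner exists.

none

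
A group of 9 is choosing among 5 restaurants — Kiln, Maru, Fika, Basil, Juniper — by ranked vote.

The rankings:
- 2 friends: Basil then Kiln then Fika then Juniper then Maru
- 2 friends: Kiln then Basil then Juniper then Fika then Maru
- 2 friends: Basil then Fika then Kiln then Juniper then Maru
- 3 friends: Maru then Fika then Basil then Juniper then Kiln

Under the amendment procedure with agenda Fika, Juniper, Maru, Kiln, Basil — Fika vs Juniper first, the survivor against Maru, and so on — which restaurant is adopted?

Round 1: Fika vs Juniper — 7–2, Fika advances.
Round 2: Fika vs Maru — 6–3, Fika advances.
Round 3: Fika vs Kiln — 5–4, Fika advances.
Round 4: Fika vs Basil — 3–6, Basil advances.
Basil survives the agenda.

Basil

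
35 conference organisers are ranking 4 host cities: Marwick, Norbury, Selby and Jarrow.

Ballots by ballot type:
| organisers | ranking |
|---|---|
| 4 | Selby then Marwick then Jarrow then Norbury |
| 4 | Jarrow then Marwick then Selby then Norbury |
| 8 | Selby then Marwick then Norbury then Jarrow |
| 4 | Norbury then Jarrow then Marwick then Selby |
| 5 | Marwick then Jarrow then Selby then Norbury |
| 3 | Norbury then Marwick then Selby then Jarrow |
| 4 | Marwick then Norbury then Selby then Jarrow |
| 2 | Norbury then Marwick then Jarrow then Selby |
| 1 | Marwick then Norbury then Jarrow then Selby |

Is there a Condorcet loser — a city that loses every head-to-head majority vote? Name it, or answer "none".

Head-to-head results (35 organisers):
Marwick–Norbury: Marwick 26–9.
Marwick vs Selby: Marwick is ranked higher on 23 ballots, Selby on 12. Marwick wins 23–12.
Marwick vs Jarrow: Marwick wins 27–8.
Norbury vs Selby: 4+3+4+2+1 = 14 for Norbury, 21 for Selby — Selby by 21–14.
Norbury vs Jarrow: Norbury preferred on 8+4+3+4+2+1 = 22 ballots; Norbury wins 22–13.
Selby vs Jarrow: Selby, 19–16.
Only Jarrow has no wins; Jarrow is the Condorcet loser.

Jarrow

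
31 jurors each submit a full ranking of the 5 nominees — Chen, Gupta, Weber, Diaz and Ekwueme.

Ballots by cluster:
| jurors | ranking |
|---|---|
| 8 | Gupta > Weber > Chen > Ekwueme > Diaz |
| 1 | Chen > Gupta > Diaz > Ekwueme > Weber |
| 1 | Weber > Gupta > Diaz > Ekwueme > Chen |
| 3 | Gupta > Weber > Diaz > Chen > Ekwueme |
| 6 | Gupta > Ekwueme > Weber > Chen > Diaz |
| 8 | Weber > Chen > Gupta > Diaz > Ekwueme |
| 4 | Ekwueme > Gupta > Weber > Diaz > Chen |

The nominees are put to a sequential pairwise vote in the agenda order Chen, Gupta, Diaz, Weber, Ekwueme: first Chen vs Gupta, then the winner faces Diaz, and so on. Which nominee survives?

Round 1: Chen vs Gupta — 9–22, Gupta advances.
Round 2: Gupta vs Diaz — 31–0, Gupta advances.
Round 3: Gupta vs Weber — 22–9, Gupta advances.
Round 4: Gupta vs Ekwueme — 27–4, Gupta advances.
The agenda winner is Gupta.

Gupta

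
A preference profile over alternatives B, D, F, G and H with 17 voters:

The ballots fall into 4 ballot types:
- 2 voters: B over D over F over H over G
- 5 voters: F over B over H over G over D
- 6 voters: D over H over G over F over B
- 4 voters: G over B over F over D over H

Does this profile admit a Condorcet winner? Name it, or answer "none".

Check each pair by majority over 17 ballots:
B–D: B 11–6.
B–F: F 11–6.
B vs G: G wins 10–7.
B vs H: B, 11–6.
D vs F: F, 9–8.
D vs G: G, 9–8.
D vs H: D, 12–5.
F–G: G 10–7.
F–H: F 11–6.
G vs H: H, 13–4.
Each alternative drops at least one matchup (B loses to F; D loses to B; F loses to G; G loses to H; H loses to B); the cycle B > H > G > B rules out a Condorcet winner.

none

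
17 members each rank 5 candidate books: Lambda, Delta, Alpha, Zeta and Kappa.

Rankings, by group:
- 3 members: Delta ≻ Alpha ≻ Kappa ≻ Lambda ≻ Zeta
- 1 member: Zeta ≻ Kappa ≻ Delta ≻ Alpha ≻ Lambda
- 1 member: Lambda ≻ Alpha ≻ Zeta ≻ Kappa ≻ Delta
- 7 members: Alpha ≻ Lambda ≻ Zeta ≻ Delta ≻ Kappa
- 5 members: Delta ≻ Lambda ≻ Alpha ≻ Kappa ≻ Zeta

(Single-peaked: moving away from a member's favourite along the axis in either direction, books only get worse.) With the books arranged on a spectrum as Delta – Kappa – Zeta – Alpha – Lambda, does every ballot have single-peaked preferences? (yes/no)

no

Axis positions: Delta=1, Kappa=2, Zeta=3, Alpha=4, Lambda=5.
Group 1: ranking walks positions 1-4-2-5-3; Alpha is ranked above Kappa even though Kappa lies between Alpha and the peak Delta on the axis — preferences dip and rise again. Not single-peaked.
Group 2 (peak Zeta at position 3): ranking walks positions 3-2-1-4-5, expanding outward from the peak — single-peaked.
Group 3 (peak Lambda at position 5): ranking walks positions 5-4-3-2-1, expanding outward from the peak — single-peaked.
Group 4: ranking walks positions 4-5-3-1-2; Delta is ranked above Kappa even though Kappa lies between Delta and the peak Alpha on the axis — preferences dip and rise again. Not single-peaked.
Group 5: ranking walks positions 1-5-4-2-3; Lambda is ranked above Kappa even though Kappa lies between Lambda and the peak Delta on the axis — preferences dip and rise again. Not single-peaked.
Group 1 violates single-peakedness, so the profile is not single-peaked on this axis.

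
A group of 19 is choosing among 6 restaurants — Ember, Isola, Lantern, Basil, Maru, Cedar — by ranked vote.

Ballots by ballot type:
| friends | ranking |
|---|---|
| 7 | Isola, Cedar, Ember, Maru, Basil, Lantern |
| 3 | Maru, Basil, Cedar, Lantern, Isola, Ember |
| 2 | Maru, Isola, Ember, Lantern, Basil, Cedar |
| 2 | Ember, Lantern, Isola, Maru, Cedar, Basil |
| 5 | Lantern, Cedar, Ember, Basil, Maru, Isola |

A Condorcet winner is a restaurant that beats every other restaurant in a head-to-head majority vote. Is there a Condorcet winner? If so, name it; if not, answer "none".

Head-to-head results (19 friends):
Ember–Isola: Isola 12–7.
Ember vs Lantern: Ember, 11–8.
Ember–Basil: Ember 16–3.
Ember–Maru: Ember 14–5.
Ember vs Cedar: Cedar, 15–4.
Isola vs Lantern: Lantern wins 10–9.
Isola vs Basil: Isola wins 11–8.
Isola vs Maru: Maru wins 10–9.
Isola vs Cedar: Isola, 11–8.
Lantern–Basil: Basil 10–9.
Lantern vs Maru: Maru wins 12–7.
Lantern vs Cedar: Cedar wins 10–9.
Basil vs Maru: Maru wins 14–5.
Basil vs Cedar: Cedar, 14–5.
Maru vs Cedar: Cedar, 12–7.
Every restaurant loses at least once (Ember loses to Isola; Isola loses to Lantern; Lantern loses to Ember; Basil loses to Ember; Maru loses to Ember; Cedar loses to Isola). The majority relation contains the cycle Ember > Lantern > Isola > Ember, so there is no Condorcet winner.

none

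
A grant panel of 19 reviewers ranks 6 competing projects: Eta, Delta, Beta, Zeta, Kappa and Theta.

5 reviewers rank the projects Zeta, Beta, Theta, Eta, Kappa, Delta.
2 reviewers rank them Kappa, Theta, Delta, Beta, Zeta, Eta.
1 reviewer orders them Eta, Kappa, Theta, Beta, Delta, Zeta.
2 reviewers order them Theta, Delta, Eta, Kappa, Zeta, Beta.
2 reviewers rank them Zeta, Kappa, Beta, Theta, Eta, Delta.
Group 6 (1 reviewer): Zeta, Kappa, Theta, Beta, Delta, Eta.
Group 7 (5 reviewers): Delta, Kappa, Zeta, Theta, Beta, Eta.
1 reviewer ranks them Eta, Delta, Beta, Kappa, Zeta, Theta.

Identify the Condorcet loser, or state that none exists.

Pairwise majorities:
Eta–Delta: Delta 10–9.
Eta vs Beta: 1+2+1 = 4 for Eta, 15 for Beta — Beta by 15–4.
Eta vs Zeta: Zeta, 15–4.
Eta–Kappa: Kappa 10–9.
Eta vs Theta: 1+1 = 2 for Eta, 17 for Theta — Theta by 17–2.
Delta vs Beta: 10 to 9, Delta.
Delta vs Zeta: Delta preferred on 2+1+2+5+1 = 11 ballots; Delta wins 11–8.
Delta vs Kappa: Kappa wins 11–8.
Delta–Theta: Theta 13–6.
Beta vs Zeta: Zeta, 15–4.
Beta vs Kappa: 6 to 13, Kappa.
Beta vs Theta: Theta wins 11–8.
Zeta vs Kappa: 8 to 11, Kappa.
Zeta vs Theta: Zeta wins 14–5.
Kappa vs Theta: Kappa, 12–7.
Only Eta has no wins; Eta is the Condorcet loser.

Eta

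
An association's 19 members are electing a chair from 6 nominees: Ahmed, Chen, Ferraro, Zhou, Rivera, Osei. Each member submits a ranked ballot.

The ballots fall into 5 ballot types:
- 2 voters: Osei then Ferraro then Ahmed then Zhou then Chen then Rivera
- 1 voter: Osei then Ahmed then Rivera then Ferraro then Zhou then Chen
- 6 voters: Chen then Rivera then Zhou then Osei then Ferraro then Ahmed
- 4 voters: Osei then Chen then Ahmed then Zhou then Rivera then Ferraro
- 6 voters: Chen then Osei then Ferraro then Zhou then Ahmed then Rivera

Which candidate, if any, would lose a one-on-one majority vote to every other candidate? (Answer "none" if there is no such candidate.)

Pairwise majorities:
Ahmed vs Chen: Chen, 16–3.
Ahmed vs Ferraro: Ahmed is ranked higher on 1+4 = 5 ballots, Ferraro on 14. Ferraro wins 14–5.
Ahmed vs Zhou: Zhou wins 12–7.
Ahmed vs Rivera: 13 to 6, Ahmed.
Ahmed–Osei: Osei 19–0.
Chen vs Ferraro: Chen wins 16–3.
Chen vs Zhou: 6+4+6 = 16 for Chen, 3 for Zhou — Chen by 16–3.
Chen vs Rivera: Chen wins 18–1.
Chen vs Osei: 12 to 7, Chen.
Ferraro vs Zhou: 2+1+6 = 9 for Ferraro, 10 for Zhou — Zhou by 10–9.
Ferraro vs Rivera: 2+6 = 8 for Ferraro, 11 for Rivera — Rivera by 11–8.
Ferraro vs Osei: 0 to 19, Osei.
Zhou vs Rivera: Zhou, 12–7.
Zhou vs Osei: Osei wins 13–6.
Rivera vs Osei: Rivera is ranked higher on 6 ballots, Osei on 13. Osei wins 13–6.
Each candidate has at least one pairwise win (Ahmed beats Rivera; Chen beats Ahmed; Ferraro beats Ahmed; Zhou beats Ahmed; Rivera beats Ferraro; Osei beats Ahmed) — no Condorcet loser.

none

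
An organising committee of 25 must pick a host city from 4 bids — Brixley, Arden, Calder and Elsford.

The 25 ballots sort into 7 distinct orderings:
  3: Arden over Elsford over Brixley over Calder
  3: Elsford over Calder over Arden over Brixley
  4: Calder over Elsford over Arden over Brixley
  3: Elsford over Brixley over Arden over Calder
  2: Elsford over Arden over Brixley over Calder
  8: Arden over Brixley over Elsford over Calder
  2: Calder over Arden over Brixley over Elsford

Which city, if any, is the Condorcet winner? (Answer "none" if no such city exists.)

Head-to-head results (25 organisers):
Brixley vs Arden: Brixley is ranked higher on 3 ballots, Arden on 22. Arden wins 22–3.
Brixley vs Calder: 3+3+2+8 = 16 for Brixley, 9 for Calder — Brixley by 16–9.
Brixley vs Elsford: 10 to 15, Elsford.
Arden vs Calder: Arden preferred on 3+3+2+8 = 16 ballots; Arden wins 16–9.
Arden vs Elsford: Arden is ranked higher on 3+8+2 = 13 ballots, Elsford on 12. Arden wins 13–12.
Calder vs Elsford: Calder is ranked higher on 4+2 = 6 ballots, Elsford on 19. Elsford wins 19–6.
Arden beats each of Brixley, Calder, Elsford — Arden is the Condorcet winner.

Arden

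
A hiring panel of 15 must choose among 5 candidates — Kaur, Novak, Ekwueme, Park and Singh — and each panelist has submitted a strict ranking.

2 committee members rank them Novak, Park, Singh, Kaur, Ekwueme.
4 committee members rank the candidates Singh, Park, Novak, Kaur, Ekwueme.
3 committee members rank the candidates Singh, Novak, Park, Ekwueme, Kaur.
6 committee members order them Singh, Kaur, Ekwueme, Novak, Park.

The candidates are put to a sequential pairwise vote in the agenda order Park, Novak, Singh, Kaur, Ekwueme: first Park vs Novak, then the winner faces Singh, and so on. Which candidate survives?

Singh

Round 1: Park vs Novak — 4–11, Novak advances.
Round 2: Novak vs Singh — 2–13, Singh advances.
Round 3: Singh vs Kaur — 15–0, Singh advances.
Round 4: Singh vs Ekwueme — 15–0, Singh advances.
Singh survives the agenda.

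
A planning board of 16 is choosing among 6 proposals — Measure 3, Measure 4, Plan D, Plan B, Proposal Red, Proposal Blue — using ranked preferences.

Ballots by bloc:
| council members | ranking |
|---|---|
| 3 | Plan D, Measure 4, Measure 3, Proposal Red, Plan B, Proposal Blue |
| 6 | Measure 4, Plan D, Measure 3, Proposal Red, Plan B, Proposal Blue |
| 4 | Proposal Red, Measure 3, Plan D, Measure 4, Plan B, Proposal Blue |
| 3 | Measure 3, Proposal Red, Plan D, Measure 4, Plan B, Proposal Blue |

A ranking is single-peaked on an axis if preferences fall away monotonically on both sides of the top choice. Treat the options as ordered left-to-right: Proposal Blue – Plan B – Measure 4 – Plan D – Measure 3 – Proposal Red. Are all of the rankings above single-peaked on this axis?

Axis positions: Proposal Blue=1, Plan B=2, Measure 4=3, Plan D=4, Measure 3=5, Proposal Red=6.
Bloc 1 (peak Plan D at position 4): ranking walks positions 4-3-5-6-2-1, expanding outward from the peak — single-peaked.
Bloc 2 (peak Measure 4 at position 3): ranking walks positions 3-4-5-6-2-1, expanding outward from the peak — single-peaked.
Bloc 3 (peak Proposal Red at position 6): ranking walks positions 6-5-4-3-2-1, expanding outward from the peak — single-peaked.
Bloc 4 (peak Measure 3 at position 5): ranking walks positions 5-6-4-3-2-1, expanding outward from the peak — single-peaked.
Every ranking is single-peaked on this axis.

yes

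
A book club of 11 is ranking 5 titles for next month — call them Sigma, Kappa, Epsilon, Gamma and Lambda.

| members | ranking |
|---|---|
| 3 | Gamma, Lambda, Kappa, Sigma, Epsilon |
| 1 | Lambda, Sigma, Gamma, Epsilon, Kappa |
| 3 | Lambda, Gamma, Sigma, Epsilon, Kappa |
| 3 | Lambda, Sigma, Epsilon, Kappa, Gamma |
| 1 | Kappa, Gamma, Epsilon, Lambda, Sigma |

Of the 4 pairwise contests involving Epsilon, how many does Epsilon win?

1

Epsilon against each rival (11 members):
Epsilon vs Sigma: 1 to 10, Sigma.
Epsilon vs Kappa: 7 to 4, Epsilon.
Epsilon vs Gamma: 3 for Epsilon, 8 for Gamma — Gamma by 8–3.
Epsilon vs Lambda: Epsilon preferred on 1 ballot; Lambda wins 10–1.
Epsilon beats Kappa; loses to Sigma, Gamma, Lambda — 1 pairwise win.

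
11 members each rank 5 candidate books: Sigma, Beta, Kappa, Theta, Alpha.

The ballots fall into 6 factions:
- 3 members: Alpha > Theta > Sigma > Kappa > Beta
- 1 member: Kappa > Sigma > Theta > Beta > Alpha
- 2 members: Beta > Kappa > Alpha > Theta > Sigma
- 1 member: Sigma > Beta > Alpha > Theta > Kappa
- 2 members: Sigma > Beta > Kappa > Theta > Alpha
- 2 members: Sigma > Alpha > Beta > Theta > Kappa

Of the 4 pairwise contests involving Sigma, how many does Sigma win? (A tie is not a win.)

4

Sigma against each rival (11 members):
Sigma vs Beta: 9 to 2, Sigma.
Sigma vs Kappa: Sigma, 8–3.
Sigma–Theta: Sigma 6–5.
Sigma–Alpha: Sigma 6–5.
Sigma beats Beta, Kappa, Theta, Alpha — 4 pairwise wins.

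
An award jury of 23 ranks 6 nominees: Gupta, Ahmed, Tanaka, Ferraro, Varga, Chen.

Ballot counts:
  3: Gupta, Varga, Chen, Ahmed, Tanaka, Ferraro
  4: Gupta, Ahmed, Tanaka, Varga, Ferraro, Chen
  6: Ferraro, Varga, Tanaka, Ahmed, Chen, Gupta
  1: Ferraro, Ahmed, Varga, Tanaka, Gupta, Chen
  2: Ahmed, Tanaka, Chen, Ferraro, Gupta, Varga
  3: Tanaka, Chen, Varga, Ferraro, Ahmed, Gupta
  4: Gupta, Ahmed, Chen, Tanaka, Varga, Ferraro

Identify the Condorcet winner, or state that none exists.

none

Check each pair by majority over 23 ballots:
Gupta vs Ahmed: Ahmed, 12–11.
Gupta–Tanaka: Tanaka 12–11.
Gupta vs Ferraro: Ferraro, 12–11.
Gupta–Varga: Gupta 13–10.
Gupta vs Chen: Gupta, 12–11.
Ahmed vs Tanaka: Ahmed, 14–9.
Ahmed–Ferraro: Ahmed 13–10.
Ahmed vs Varga: Varga, 12–11.
Ahmed vs Chen: Ahmed wins 17–6.
Tanaka vs Ferraro: Tanaka wins 16–7.
Tanaka vs Varga: Tanaka wins 13–10.
Tanaka vs Chen: Tanaka, 16–7.
Ferraro vs Varga: Varga, 14–9.
Ferraro vs Chen: Chen, 12–11.
Varga–Chen: Varga 14–9.
Each nominee drops at least one matchup (Gupta loses to Ahmed; Ahmed loses to Varga; Tanaka loses to Ahmed; Ferraro loses to Ahmed; Varga loses to Gupta; Chen loses to Gupta); the cycle Gupta > Varga > Ahmed > Gupta rules out a Condorcet winner.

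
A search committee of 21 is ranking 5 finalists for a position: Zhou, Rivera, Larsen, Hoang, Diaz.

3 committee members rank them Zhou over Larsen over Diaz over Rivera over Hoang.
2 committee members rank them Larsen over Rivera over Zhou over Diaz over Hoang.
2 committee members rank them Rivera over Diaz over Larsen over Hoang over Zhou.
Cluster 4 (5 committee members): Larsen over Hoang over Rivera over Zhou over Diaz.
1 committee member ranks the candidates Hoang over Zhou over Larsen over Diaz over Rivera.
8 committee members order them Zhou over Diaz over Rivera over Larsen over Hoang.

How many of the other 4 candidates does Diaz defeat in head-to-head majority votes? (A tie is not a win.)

2

Diaz against each rival (21 committee members):
Diaz vs Zhou: Zhou wins 19–2.
Diaz vs Rivera: Diaz wins 12–9.
Diaz vs Larsen: Larsen, 11–10.
Diaz vs Hoang: 15 to 6, Diaz.
Diaz beats Rivera, Hoang; loses to Zhou, Larsen — 2 pairwise wins.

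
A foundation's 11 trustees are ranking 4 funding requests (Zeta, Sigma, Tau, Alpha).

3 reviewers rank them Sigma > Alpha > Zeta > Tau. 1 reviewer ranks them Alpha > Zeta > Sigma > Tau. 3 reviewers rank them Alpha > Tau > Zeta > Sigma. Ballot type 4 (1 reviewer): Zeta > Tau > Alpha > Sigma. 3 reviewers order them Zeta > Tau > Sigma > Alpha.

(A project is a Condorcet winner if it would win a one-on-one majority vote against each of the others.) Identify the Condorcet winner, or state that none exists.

none

Check each pair by majority over 11 ballots:
Zeta vs Sigma: 8 to 3, Zeta.
Zeta vs Tau: Zeta, 8–3.
Zeta vs Alpha: Alpha wins 7–4.
Sigma vs Tau: Tau wins 7–4.
Sigma–Alpha: Sigma 6–5.
Tau vs Alpha: Tau is ranked higher on 1+3 = 4 ballots, Alpha on 7. Alpha wins 7–4.
Every project loses at least once (Zeta loses to Alpha; Sigma loses to Zeta; Tau loses to Zeta; Alpha loses to Sigma). The majority relation contains the cycle Zeta → Sigma → Alpha → Zeta, so there is no Condorcet winner.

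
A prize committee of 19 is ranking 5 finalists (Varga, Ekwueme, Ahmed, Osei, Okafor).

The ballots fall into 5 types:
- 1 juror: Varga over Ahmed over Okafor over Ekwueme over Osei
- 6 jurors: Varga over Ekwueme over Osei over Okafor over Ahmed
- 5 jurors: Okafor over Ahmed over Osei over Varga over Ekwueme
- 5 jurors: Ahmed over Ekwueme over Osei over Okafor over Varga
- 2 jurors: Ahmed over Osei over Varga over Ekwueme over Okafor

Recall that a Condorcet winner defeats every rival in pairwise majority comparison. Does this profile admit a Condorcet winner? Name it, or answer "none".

Pairwise majorities:
Varga vs Ekwueme: 1+6+5+2 = 14 for Varga, 5 for Ekwueme — Varga by 14–5.
Varga vs Ahmed: 7 to 12, Ahmed.
Varga vs Osei: 7 to 12, Osei.
Varga vs Okafor: Varga is ranked higher on 1+6+2 = 9 ballots, Okafor on 10. Okafor wins 10–9.
Ekwueme vs Ahmed: Ekwueme preferred on 6 ballots; Ahmed wins 13–6.
Ekwueme vs Osei: Ekwueme preferred on 1+6+5 = 12 ballots; Ekwueme wins 12–7.
Ekwueme vs Okafor: Ekwueme is ranked higher on 6+5+2 = 13 ballots, Okafor on 6. Ekwueme wins 13–6.
Ahmed vs Osei: Ahmed preferred on 1+5+5+2 = 13 ballots; Ahmed wins 13–6.
Ahmed vs Okafor: Ahmed preferred on 1+5+2 = 8 ballots; Okafor wins 11–8.
Osei vs Okafor: 13 to 6, Osei.
Every nominee loses at least once (Varga loses to Ahmed; Ekwueme loses to Varga; Ahmed loses to Okafor; Osei loses to Ekwueme; Okafor loses to Ekwueme). The majority relation contains the cycle Varga → Ekwueme → Osei → Varga, so there is no Condorcet winner.

none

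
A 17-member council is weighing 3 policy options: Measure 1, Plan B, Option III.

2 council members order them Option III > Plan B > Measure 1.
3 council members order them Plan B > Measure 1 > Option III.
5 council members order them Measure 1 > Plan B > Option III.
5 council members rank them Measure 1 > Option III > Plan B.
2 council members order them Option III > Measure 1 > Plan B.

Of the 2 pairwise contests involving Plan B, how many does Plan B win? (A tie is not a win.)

0

Plan B against each rival (17 council members):
Plan B–Measure 1: Measure 1 12–5.
Plan B vs Option III: Option III wins 9–8.
Plan B beats no one; loses to Measure 1, Option III — 0 pairwise wins.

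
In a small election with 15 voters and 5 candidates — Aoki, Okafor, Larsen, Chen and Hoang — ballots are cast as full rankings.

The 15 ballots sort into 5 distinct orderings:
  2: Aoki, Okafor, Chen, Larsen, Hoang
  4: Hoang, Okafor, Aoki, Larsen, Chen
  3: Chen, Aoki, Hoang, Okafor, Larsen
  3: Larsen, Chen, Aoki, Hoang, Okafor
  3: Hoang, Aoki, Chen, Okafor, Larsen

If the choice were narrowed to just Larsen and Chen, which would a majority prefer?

Ballots ranking Larsen above Chen: 4 + 3 = 7.
Ballots ranking Chen above Larsen: 15 − 7 = 8.
Chen wins the head-to-head 8–7.

Chen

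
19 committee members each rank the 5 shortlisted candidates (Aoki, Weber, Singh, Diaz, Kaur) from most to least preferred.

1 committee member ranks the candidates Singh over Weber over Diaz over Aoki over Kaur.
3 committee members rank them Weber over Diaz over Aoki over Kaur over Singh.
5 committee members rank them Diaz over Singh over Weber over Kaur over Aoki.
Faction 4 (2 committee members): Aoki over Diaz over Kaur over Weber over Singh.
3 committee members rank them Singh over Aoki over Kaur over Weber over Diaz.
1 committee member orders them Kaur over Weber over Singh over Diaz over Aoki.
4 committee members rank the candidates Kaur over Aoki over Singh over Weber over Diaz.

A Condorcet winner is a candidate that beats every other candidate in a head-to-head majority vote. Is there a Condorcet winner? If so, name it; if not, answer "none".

Pairwise majorities:
Aoki vs Weber: Aoki preferred on 2+3+4 = 9 ballots; Weber wins 10–9.
Aoki vs Singh: Aoki preferred on 3+2+4 = 9 ballots; Singh wins 10–9.
Aoki vs Diaz: 2+3+4 = 9 for Aoki, 10 for Diaz — Diaz by 10–9.
Aoki vs Kaur: 9 to 10, Kaur.
Weber vs Singh: Weber preferred on 3+2+1 = 6 ballots; Singh wins 13–6.
Weber vs Diaz: 12 to 7, Weber.
Weber vs Kaur: Weber preferred on 1+3+5 = 9 ballots; Kaur wins 10–9.
Singh vs Diaz: 9 to 10, Diaz.
Singh vs Kaur: Singh is ranked higher on 1+5+3 = 9 ballots, Kaur on 10. Kaur wins 10–9.
Diaz vs Kaur: Diaz preferred on 1+3+5+2 = 11 ballots; Diaz wins 11–8.
No candidate is unbeaten: Aoki loses to Weber; Weber loses to Singh; Singh loses to Diaz; Diaz loses to Weber; Kaur loses to Diaz. In particular Weber > Diaz > Singh > Weber is a majority cycle — no Condorcet winner exists.

none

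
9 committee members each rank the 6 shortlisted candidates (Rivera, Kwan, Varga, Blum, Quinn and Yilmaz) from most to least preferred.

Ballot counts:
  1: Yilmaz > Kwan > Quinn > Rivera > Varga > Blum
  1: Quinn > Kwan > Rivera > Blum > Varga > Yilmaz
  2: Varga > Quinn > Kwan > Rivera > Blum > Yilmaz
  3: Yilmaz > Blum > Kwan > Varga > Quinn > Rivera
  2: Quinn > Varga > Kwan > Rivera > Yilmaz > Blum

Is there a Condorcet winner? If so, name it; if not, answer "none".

Pairwise majorities:
Rivera vs Kwan: Rivera is ranked higher on 0 ballots, Kwan on 9. Kwan wins 9–0.
Rivera vs Varga: Rivera is ranked higher on 1+1 = 2 ballots, Varga on 7. Varga wins 7–2.
Rivera vs Blum: Rivera is ranked higher on 1+1+2+2 = 6 ballots, Blum on 3. Rivera wins 6–3.
Rivera vs Quinn: 0 for Rivera, 9 for Quinn — Quinn by 9–0.
Rivera vs Yilmaz: Rivera is ranked higher on 1+2+2 = 5 ballots, Yilmaz on 4. Rivera wins 5–4.
Kwan vs Varga: 1+1+3 = 5 for Kwan, 4 for Varga — Kwan by 5–4.
Kwan vs Blum: 6 to 3, Kwan.
Kwan vs Quinn: Kwan preferred on 1+3 = 4 ballots; Quinn wins 5–4.
Kwan vs Yilmaz: 1+2+2 = 5 for Kwan, 4 for Yilmaz — Kwan by 5–4.
Varga vs Blum: 5 to 4, Varga.
Varga vs Quinn: 2+3 = 5 for Varga, 4 for Quinn — Varga by 5–4.
Varga vs Yilmaz: Varga is ranked higher on 1+2+2 = 5 ballots, Yilmaz on 4. Varga wins 5–4.
Blum vs Quinn: 3 for Blum, 6 for Quinn — Quinn by 6–3.
Blum vs Yilmaz: Blum preferred on 1+2 = 3 ballots; Yilmaz wins 6–3.
Quinn vs Yilmaz: Quinn is ranked higher on 1+2+2 = 5 ballots, Yilmaz on 4. Quinn wins 5–4.
Every candidate loses at least once (Rivera loses to Kwan; Kwan loses to Quinn; Varga loses to Kwan; Blum loses to Rivera; Quinn loses to Varga; Yilmaz loses to Rivera). The majority relation contains the cycle Kwan beats Varga beats Quinn beats Kwan, so there is no Condorcet winner.

none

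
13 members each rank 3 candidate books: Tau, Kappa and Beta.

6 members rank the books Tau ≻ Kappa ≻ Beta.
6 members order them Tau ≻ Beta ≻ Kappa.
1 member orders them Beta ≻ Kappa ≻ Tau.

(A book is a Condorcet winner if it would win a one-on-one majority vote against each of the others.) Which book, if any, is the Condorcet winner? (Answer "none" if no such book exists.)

Pairwise majorities:
Tau vs Kappa: Tau is ranked higher on 6+6 = 12 ballots, Kappa on 1. Tau wins 12–1.
Tau vs Beta: Tau wins 12–1.
Kappa–Beta: Beta 7–6.
Tau wins every pairwise contest, so Tau is the Condorcet winner.

Tau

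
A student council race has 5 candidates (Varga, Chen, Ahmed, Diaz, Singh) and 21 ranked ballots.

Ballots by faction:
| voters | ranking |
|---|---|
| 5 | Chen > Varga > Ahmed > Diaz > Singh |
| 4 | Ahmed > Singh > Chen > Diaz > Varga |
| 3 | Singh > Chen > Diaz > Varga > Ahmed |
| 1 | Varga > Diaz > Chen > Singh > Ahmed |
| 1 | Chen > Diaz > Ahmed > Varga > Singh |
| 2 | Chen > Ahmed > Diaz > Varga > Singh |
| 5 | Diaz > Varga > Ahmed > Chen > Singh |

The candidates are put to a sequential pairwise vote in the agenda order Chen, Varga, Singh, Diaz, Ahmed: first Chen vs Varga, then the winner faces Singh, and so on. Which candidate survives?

Chen

Round 1: Chen vs Varga — 15–6, Chen advances.
Round 2: Chen vs Singh — 14–7, Chen advances.
Round 3: Chen vs Diaz — 15–6, Chen advances.
Round 4: Chen vs Ahmed — 12–9, Chen advances.
The agenda winner is Chen.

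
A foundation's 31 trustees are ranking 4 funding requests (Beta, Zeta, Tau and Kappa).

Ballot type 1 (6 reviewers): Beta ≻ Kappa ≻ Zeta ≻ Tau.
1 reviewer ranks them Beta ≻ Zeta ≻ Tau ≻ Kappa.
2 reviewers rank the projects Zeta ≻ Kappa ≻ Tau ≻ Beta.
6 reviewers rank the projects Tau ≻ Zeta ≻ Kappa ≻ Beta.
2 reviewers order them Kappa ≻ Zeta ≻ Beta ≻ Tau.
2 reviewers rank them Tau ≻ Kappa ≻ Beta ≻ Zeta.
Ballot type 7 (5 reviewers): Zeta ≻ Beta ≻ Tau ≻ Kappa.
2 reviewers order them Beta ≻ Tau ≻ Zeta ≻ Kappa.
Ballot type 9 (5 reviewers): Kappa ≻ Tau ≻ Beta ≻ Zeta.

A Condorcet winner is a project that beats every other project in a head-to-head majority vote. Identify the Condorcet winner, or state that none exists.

none

Head-to-head results (31 reviewers):
Beta vs Zeta: 16 to 15, Beta.
Beta vs Tau: 6+1+2+5+2 = 16 for Beta, 15 for Tau — Beta by 16–15.
Beta vs Kappa: Beta preferred on 6+1+5+2 = 14 ballots; Kappa wins 17–14.
Zeta vs Tau: Zeta preferred on 6+1+2+2+5 = 16 ballots; Zeta wins 16–15.
Zeta vs Kappa: Zeta preferred on 1+2+6+5+2 = 16 ballots; Zeta wins 16–15.
Tau vs Kappa: Tau is ranked higher on 1+6+2+5+2 = 16 ballots, Kappa on 15. Tau wins 16–15.
No project is unbeaten: Beta loses to Kappa; Zeta loses to Beta; Tau loses to Beta; Kappa loses to Zeta. In particular Beta > Zeta > Kappa > Beta is a majority cycle — no Condorcet winner exists.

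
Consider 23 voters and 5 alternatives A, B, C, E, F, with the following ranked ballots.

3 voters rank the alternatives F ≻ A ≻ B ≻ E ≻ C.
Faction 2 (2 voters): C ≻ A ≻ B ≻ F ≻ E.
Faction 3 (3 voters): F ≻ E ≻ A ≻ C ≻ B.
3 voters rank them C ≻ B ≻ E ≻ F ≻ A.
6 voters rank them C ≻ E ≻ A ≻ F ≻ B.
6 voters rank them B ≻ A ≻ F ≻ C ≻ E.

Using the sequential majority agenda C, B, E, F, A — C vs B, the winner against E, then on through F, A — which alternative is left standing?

A

Round 1: C vs B — 14–9, C advances.
Round 2: C vs E — 17–6, C advances.
Round 3: C vs F — 11–12, F advances.
Round 4: F vs A — 9–14, A advances.
The agenda winner is A.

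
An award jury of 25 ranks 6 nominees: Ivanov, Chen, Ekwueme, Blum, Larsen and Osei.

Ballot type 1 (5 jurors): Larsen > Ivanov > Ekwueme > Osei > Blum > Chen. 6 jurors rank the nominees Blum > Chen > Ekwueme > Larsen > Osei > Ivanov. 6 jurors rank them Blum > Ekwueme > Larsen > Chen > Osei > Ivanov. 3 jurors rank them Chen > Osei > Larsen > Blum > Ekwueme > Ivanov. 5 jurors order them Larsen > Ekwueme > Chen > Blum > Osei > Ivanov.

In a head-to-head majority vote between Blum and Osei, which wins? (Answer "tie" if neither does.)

Ballots ranking Blum above Osei: 6 + 6 + 5 = 17.
Ballots ranking Osei above Blum: 25 − 17 = 8.
Blum wins the head-to-head 17–8.

Blum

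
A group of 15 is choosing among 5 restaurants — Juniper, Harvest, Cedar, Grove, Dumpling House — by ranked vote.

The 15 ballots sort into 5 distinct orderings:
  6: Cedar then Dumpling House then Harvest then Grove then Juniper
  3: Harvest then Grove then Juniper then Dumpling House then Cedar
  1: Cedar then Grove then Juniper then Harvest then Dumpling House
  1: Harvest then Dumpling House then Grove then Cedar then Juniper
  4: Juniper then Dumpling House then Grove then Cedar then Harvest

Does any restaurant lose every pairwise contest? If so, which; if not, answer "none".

none

Pairwise majorities:
Juniper–Harvest: Harvest 10–5.
Juniper vs Cedar: 7 to 8, Cedar.
Juniper vs Grove: Grove, 11–4.
Juniper vs Dumpling House: Juniper is ranked higher on 3+1+4 = 8 ballots, Dumpling House on 7. Juniper wins 8–7.
Harvest–Cedar: Cedar 11–4.
Harvest vs Grove: 6+3+1 = 10 for Harvest, 5 for Grove — Harvest by 10–5.
Harvest vs Dumpling House: Harvest is ranked higher on 3+1+1 = 5 ballots, Dumpling House on 10. Dumpling House wins 10–5.
Cedar vs Grove: Cedar is ranked higher on 6+1 = 7 ballots, Grove on 8. Grove wins 8–7.
Cedar–Dumpling House: Dumpling House 8–7.
Grove vs Dumpling House: Grove is ranked higher on 3+1 = 4 ballots, Dumpling House on 11. Dumpling House wins 11–4.
No restaurant is winless: Juniper beats Dumpling House; Harvest beats Juniper; Cedar beats Juniper; Grove beats Juniper; Dumpling House beats Harvest. There is no Condorcet loser.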